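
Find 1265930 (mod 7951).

1265930 = 159·7951 + 1721, so 1265930 ≡ 1721 (mod 7951).

1721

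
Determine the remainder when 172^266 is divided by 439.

171

266 in binary is 100001010, i.e. 266 = 256 + 8 + 2.
172^1 ≡ 172 (mod 439)
172^2 ≡ 172^2 = 29584 ≡ 171 (mod 439)
172^4 ≡ 171^2 = 29241 ≡ 267 (mod 439)
172^8 ≡ 267^2 = 71289 ≡ 171 (mod 439)
172^16 ≡ 171^2 = 29241 ≡ 267 (mod 439)
172^32 ≡ 267^2 = 71289 ≡ 171 (mod 439)
172^64 ≡ 171^2 = 29241 ≡ 267 (mod 439)
172^128 ≡ 267^2 = 71289 ≡ 171 (mod 439)
172^256 ≡ 171^2 = 29241 ≡ 267 (mod 439)
172^266 = 172^256 × 172^8 × 172^2 ≡ 267 × 171 × 171 (mod 439).
Accumulate the product:
267 × 171 = 45657 ≡ 1
1 × 171 = 171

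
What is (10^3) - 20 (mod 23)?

14

(10)^3 ≡ 11 (mod 23)
11 - 20 = -9 ≡ 14 (mod 23)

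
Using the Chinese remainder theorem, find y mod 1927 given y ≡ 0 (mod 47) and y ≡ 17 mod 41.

47⁻¹ mod 41: 47*7 ≡ 1 (mod 41), so 47⁻¹ ≡ 7.
y = 0 + 47*((17 − 0)*7 mod 41) = 0 + 47*37 = 1739.

1739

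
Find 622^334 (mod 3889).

Using repeated squaring:
334 in binary is 101001110, i.e. 334 = 256 + 64 + 8 + 4 + 2.
622^1 ≡ 622 (mod 3889)
622^2 ≡ 622^2 = 386884 ≡ 1873 (mod 3889)
622^4 ≡ 1873^2 = 3508129 ≡ 251 (mod 3889)
622^8 ≡ 251^2 = 63001 ≡ 777 (mod 3889)
622^16 ≡ 777^2 = 603729 ≡ 934 (mod 3889)
622^32 ≡ 934^2 = 872356 ≡ 1220 (mod 3889)
622^64 ≡ 1220^2 = 1488400 ≡ 2802 (mod 3889)
622^128 ≡ 2802^2 = 7851204 ≡ 3202 (mod 3889)
622^256 ≡ 3202^2 = 10252804 ≡ 1400 (mod 3889)
622^334 = 622^256 * 622^64 * 622^8 * 622^4 * 622^2 ≡ 1400 * 2802 * 777 * 251 * 1873 (mod 3889).
Accumulate the product:
1400 * 2802 = 3922800 ≡ 2688
2688 * 777 = 2088576 ≡ 183
183 * 251 = 45933 ≡ 3154
3154 * 1873 = 5907442 ≡ 51

51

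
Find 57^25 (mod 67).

25 in binary is 11001, i.e. 25 = 16 + 8 + 1.
57^1 ≡ 57 (mod 67)
57^2 ≡ 57^2 = 3249 ≡ 33 (mod 67)
57^4 ≡ 33^2 = 1089 ≡ 17 (mod 67)
57^8 ≡ 17^2 = 289 ≡ 21 (mod 67)
57^16 ≡ 21^2 = 441 ≡ 39 (mod 67)
57^25 = 57^16 * 57^8 * 57^1 ≡ 39 * 21 * 57 (mod 67).
Accumulate the product:
39 * 21 = 819 ≡ 15
15 * 57 = 855 ≡ 51

51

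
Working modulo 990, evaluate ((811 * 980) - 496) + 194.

811 * 980 = 794780 ≡ 800 (mod 990)
800 - 496 = 304
304 + 194 = 498

498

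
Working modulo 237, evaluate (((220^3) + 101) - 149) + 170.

186

(220)^3 ≡ 64 (mod 237)
64 + 101 = 165
165 - 149 = 16
16 + 170 = 186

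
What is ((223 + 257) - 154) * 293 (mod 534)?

223 + 257 = 480
480 - 154 = 326
326 * 293 = 95518 ≡ 466 (mod 534)

466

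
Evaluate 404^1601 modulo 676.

404^1 ≡ 404 (mod 676)
404^2 ≡ 404^2 = 163216 ≡ 300 (mod 676)
404^4 ≡ 300^2 = 90000 ≡ 92 (mod 676)
404^8 ≡ 92^2 = 8464 ≡ 352 (mod 676)
404^16 ≡ 352^2 = 123904 ≡ 196 (mod 676)
404^32 ≡ 196^2 = 38416 ≡ 560 (mod 676)
404^64 ≡ 560^2 = 313600 ≡ 612 (mod 676)
404^128 ≡ 612^2 = 374544 ≡ 40 (mod 676)
404^256 ≡ 40^2 = 1600 ≡ 248 (mod 676)
404^512 ≡ 248^2 = 61504 ≡ 664 (mod 676)
404^1024 ≡ 664^2 = 440896 ≡ 144 (mod 676)
404^1601 = 404^1024 · 404^512 · 404^64 · 404^1 ≡ 144 · 664 · 612 · 404 (mod 676).
Accumulate the product:
144 · 664 = 95616 ≡ 300
300 · 612 = 183600 ≡ 404
404 · 404 = 163216 ≡ 300

300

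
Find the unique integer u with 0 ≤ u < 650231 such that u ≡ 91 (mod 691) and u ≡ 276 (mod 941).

90612

691⁻¹ mod 941: 691*606 ≡ 1 (mod 941), so 691⁻¹ ≡ 606.
u = 91 + 691*((276 − 91)*606 mod 941) = 91 + 691*131 = 90612.
Check: 90612 mod 691 = 91, 90612 mod 941 = 276. ✓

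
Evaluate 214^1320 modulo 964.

Compute successive squares:
1320 in binary is 10100101000, i.e. 1320 = 1024 + 256 + 32 + 8.
214^1 ≡ 214 (mod 964)
214^2 ≡ 214^2 = 45796 ≡ 488 (mod 964)
214^4 ≡ 488^2 = 238144 ≡ 36 (mod 964)
214^8 ≡ 36^2 = 1296 ≡ 332 (mod 964)
214^16 ≡ 332^2 = 110224 ≡ 328 (mod 964)
214^32 ≡ 328^2 = 107584 ≡ 580 (mod 964)
214^64 ≡ 580^2 = 336400 ≡ 928 (mod 964)
214^128 ≡ 928^2 = 861184 ≡ 332 (mod 964)
214^256 ≡ 332^2 = 110224 ≡ 328 (mod 964)
214^512 ≡ 328^2 = 107584 ≡ 580 (mod 964)
214^1024 ≡ 580^2 = 336400 ≡ 928 (mod 964)
214^1320 = 214^1024 · 214^256 · 214^32 · 214^8 ≡ 928 · 328 · 580 · 332 (mod 964).
Accumulate the product:
928 · 328 = 304384 ≡ 724
724 · 580 = 419920 ≡ 580
580 · 332 = 192560 ≡ 724

724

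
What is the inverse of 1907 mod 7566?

Run the extended Euclidean algorithm:
7566 = 3*1907 + 1845
1907 = 1*1845 + 62
1845 = 29*62 + 47
62 = 1*47 + 15
47 = 3*15 + 2
15 = 7*2 + 1
2 = 2*1 + 0
gcd(1907, 7566) = 1, so the inverse exists.
Bézout: 1 = −892*7566 + 3539*1907.
So 1907⁻¹ ≡ 3539 (mod 7566).

3539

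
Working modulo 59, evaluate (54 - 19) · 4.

22

54 - 19 = 35
35 · 4 = 140 ≡ 22 (mod 59)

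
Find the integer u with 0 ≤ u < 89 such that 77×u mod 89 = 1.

37

89 = 1×77 + 12
77 = 6×12 + 5
12 = 2×5 + 2
5 = 2×2 + 1
2 = 2×1 + 0
gcd(77, 89) = 1, so the inverse exists.
Bézout: 1 = −32×89 + 37×77.
So 77⁻¹ ≡ 37 (mod 89).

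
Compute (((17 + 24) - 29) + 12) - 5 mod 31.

17 + 24 = 41 ≡ 10 (mod 31)
10 - 29 = -19 ≡ 12 (mod 31)
12 + 12 = 24
24 - 5 = 19

19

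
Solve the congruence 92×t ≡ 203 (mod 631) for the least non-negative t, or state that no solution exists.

352

gcd(92, 631) = 1, so a unique solution mod 631 exists.
92⁻¹ ≡ 583 (mod 631).
t ≡ 583×203 ≡ 352 (mod 631).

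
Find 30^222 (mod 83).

By square-and-multiply:
222 in binary is 11011110, i.e. 222 = 128 + 64 + 16 + 8 + 4 + 2.
30^1 ≡ 30 (mod 83)
30^2 ≡ 30^2 = 900 ≡ 70 (mod 83)
30^4 ≡ 70^2 = 4900 ≡ 3 (mod 83)
30^8 ≡ 3^2 = 9 (mod 83)
30^16 ≡ 9^2 = 81 (mod 83)
30^32 ≡ 81^2 = 6561 ≡ 4 (mod 83)
30^64 ≡ 4^2 = 16 (mod 83)
30^128 ≡ 16^2 = 256 ≡ 7 (mod 83)
30^222 = 30^128 × 30^64 × 30^16 × 30^8 × 30^4 × 30^2 ≡ 7 × 16 × 81 × 9 × 3 × 70 (mod 83).
Accumulate the product:
7 × 16 = 112 ≡ 29
29 × 81 = 2349 ≡ 25
25 × 9 = 225 ≡ 59
59 × 3 = 177 ≡ 11
11 × 70 = 770 ≡ 23

23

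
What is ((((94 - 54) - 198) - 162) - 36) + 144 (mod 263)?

94 - 54 = 40
40 - 198 = -158 ≡ 105 (mod 263)
105 - 162 = -57 ≡ 206 (mod 263)
206 - 36 = 170
170 + 144 = 314 ≡ 51 (mod 263)

51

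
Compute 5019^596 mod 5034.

Using repeated squaring:
596 in binary is 1001010100, i.e. 596 = 512 + 64 + 16 + 4.
5019^1 ≡ 5019 (mod 5034)
5019^2 ≡ 5019^2 = 25190361 ≡ 225 (mod 5034)
5019^4 ≡ 225^2 = 50625 ≡ 285 (mod 5034)
5019^8 ≡ 285^2 = 81225 ≡ 681 (mod 5034)
5019^16 ≡ 681^2 = 463761 ≡ 633 (mod 5034)
5019^32 ≡ 633^2 = 400689 ≡ 3003 (mod 5034)
5019^64 ≡ 3003^2 = 9018009 ≡ 2115 (mod 5034)
5019^128 ≡ 2115^2 = 4473225 ≡ 3033 (mod 5034)
5019^256 ≡ 3033^2 = 9199089 ≡ 1971 (mod 5034)
5019^512 ≡ 1971^2 = 3884841 ≡ 3627 (mod 5034)
5019^596 = 5019^512 * 5019^64 * 5019^16 * 5019^4 ≡ 3627 * 2115 * 633 * 285 (mod 5034).
Accumulate the product:
3627 * 2115 = 7671105 ≡ 4323
4323 * 633 = 2736459 ≡ 2997
2997 * 285 = 854145 ≡ 3399

3399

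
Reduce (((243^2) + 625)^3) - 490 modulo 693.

510

(243)^2 ≡ 144 (mod 693)
144 + 625 = 769 ≡ 76 (mod 693)
(76)^3 ≡ 307 (mod 693)
307 - 490 = -183 ≡ 510 (mod 693)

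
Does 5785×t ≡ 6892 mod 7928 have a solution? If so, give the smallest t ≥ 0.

2764

gcd(5785, 7928) = 1, so a unique solution mod 7928 exists.
5785⁻¹ ≡ 4321 (mod 7928).
t ≡ 4321×6892 ≡ 2764 (mod 7928).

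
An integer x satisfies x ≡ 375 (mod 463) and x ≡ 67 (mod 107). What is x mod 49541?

463⁻¹ mod 107: 463·52 ≡ 1 (mod 107), so 463⁻¹ ≡ 52.
x = 375 + 463·((67 − 375)·52 mod 107) = 375 + 463·34 = 16117.
Check: 16117 mod 463 = 375, 16117 mod 107 = 67. ✓

16117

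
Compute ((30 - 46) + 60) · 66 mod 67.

30 - 46 = -16 ≡ 51 (mod 67)
51 + 60 = 111 ≡ 44 (mod 67)
44 · 66 = 2904 ≡ 23 (mod 67)

23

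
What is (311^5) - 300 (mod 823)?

590

(311)^5 ≡ 67 (mod 823)
67 - 300 = -233 ≡ 590 (mod 823)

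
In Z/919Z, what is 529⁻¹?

681

919 = 1·529 + 390
529 = 1·390 + 139
390 = 2·139 + 112
139 = 1·112 + 27
112 = 4·27 + 4
27 = 6·4 + 3
4 = 1·3 + 1
3 = 3·1 + 0
gcd(529, 919) = 1, so the inverse exists.
Bézout: 1 = 137·919 − 238·529.
So 529⁻¹ ≡ −238 ≡ 681 (mod 919).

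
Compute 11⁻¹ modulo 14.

9

14 = 1·11 + 3
11 = 3·3 + 2
3 = 1·2 + 1
2 = 2·1 + 0
gcd(11, 14) = 1, so the inverse exists.
Bézout: 1 = 4·14 − 5·11.
So 11⁻¹ ≡ −5 ≡ 9 (mod 14).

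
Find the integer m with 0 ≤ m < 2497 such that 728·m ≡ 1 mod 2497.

710

Apply the Euclidean algorithm and back-substitute:
2497 = 3·728 + 313
728 = 2·313 + 102
313 = 3·102 + 7
102 = 14·7 + 4
7 = 1·4 + 3
4 = 1·3 + 1
3 = 3·1 + 0
gcd(728, 2497) = 1, so the inverse exists.
Back-substitute for 1:
1 = 1·4 − 1·3
  = −1·7 + 2·4
  = 2·102 − 29·7
  = −29·313 + 89·102
  = 89·728 − 207·313
  = −207·2497 + 710·728
So 728⁻¹ ≡ 710 (mod 2497).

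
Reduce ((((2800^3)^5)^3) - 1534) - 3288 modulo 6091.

4995

(2800)^3 ≡ 5545 (mod 6091)
(5545)^5 ≡ 5423 (mod 6091)
(5423)^3 ≡ 3726 (mod 6091)
3726 - 1534 = 2192
2192 - 3288 = -1096 ≡ 4995 (mod 6091)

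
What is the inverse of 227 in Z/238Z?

173

By the extended Euclidean algorithm:
238 = 1·227 + 11
227 = 20·11 + 7
11 = 1·7 + 4
7 = 1·4 + 3
4 = 1·3 + 1
3 = 3·1 + 0
gcd(227, 238) = 1, so the inverse exists.
Bézout: 1 = 62·238 − 65·227.
So 227⁻¹ ≡ −65 ≡ 173 (mod 238).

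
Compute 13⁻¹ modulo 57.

22

Apply the Euclidean algorithm and back-substitute:
57 = 4×13 + 5
13 = 2×5 + 3
5 = 1×3 + 2
3 = 1×2 + 1
2 = 2×1 + 0
gcd(13, 57) = 1, so the inverse exists.
Back-substitute for 1:
1 = 1×3 − 1×2
  = −1×5 + 2×3
  = 2×13 − 5×5
  = −5×57 + 22×13
So 13⁻¹ ≡ 22 (mod 57).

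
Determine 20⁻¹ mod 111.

Apply the Euclidean algorithm and back-substitute:
111 = 5*20 + 11
20 = 1*11 + 9
11 = 1*9 + 2
9 = 4*2 + 1
2 = 2*1 + 0
gcd(20, 111) = 1, so the inverse exists.
Back-substitute for 1:
1 = 1*9 − 4*2
  = −4*11 + 5*9
  = 5*20 − 9*11
  = −9*111 + 50*20
So 20⁻¹ ≡ 50 (mod 111).

50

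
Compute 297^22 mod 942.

423

By square-and-multiply:
22 in binary is 10110, i.e. 22 = 16 + 4 + 2.
297^1 ≡ 297 (mod 942)
297^2 ≡ 297^2 = 88209 ≡ 603 (mod 942)
297^4 ≡ 603^2 = 363609 ≡ 939 (mod 942)
297^8 ≡ 939^2 = 881721 ≡ 9 (mod 942)
297^16 ≡ 9^2 = 81 (mod 942)
297^22 = 297^16 · 297^4 · 297^2 ≡ 81 · 939 · 603 (mod 942).
Accumulate the product:
81 · 939 = 76059 ≡ 699
699 · 603 = 421497 ≡ 423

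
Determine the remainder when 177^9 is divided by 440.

177

By square-and-multiply:
9 in binary is 1001, i.e. 9 = 8 + 1.
177^1 ≡ 177 (mod 440)
177^2 ≡ 177^2 = 31329 ≡ 89 (mod 440)
177^4 ≡ 89^2 = 7921 ≡ 1 (mod 440)
177^8 ≡ 1^2 = 1 (mod 440)
177^9 = 177^8 · 177^1 ≡ 1 · 177 (mod 440).
1 · 177 = 177 ≡ 177 (mod 440).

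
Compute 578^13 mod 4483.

578^1 ≡ 578 (mod 4483)
578^2 ≡ 578^2 = 334084 ≡ 2342 (mod 4483)
578^4 ≡ 2342^2 = 5484964 ≡ 2255 (mod 4483)
578^8 ≡ 2255^2 = 5085025 ≡ 1303 (mod 4483)
578^13 = 578^8 × 578^4 × 578^1 ≡ 1303 × 2255 × 578 (mod 4483).
Accumulate the product:
1303 × 2255 = 2938265 ≡ 1900
1900 × 578 = 1098200 ≡ 4348

4348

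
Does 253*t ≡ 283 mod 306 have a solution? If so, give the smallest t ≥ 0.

gcd(253, 306) = 1, so a unique solution mod 306 exists.
253⁻¹ ≡ 127 (mod 306).
t ≡ 127*283 ≡ 139 (mod 306).

139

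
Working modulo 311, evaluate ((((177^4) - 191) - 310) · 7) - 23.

(177)^4 ≡ 193 (mod 311)
193 - 191 = 2
2 - 310 = -308 ≡ 3 (mod 311)
3 · 7 = 21
21 - 23 = -2 ≡ 309 (mod 311)

309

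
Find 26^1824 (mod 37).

Using repeated squaring:
1824 in binary is 11100100000, i.e. 1824 = 1024 + 512 + 256 + 32.
26^1 ≡ 26 (mod 37)
26^2 ≡ 26^2 = 676 ≡ 10 (mod 37)
26^4 ≡ 10^2 = 100 ≡ 26 (mod 37)
26^8 ≡ 26^2 = 676 ≡ 10 (mod 37)
26^16 ≡ 10^2 = 100 ≡ 26 (mod 37)
26^32 ≡ 26^2 = 676 ≡ 10 (mod 37)
26^64 ≡ 10^2 = 100 ≡ 26 (mod 37)
26^128 ≡ 26^2 = 676 ≡ 10 (mod 37)
26^256 ≡ 10^2 = 100 ≡ 26 (mod 37)
26^512 ≡ 26^2 = 676 ≡ 10 (mod 37)
26^1024 ≡ 10^2 = 100 ≡ 26 (mod 37)
26^1824 = 26^1024 · 26^512 · 26^256 · 26^32 ≡ 26 · 10 · 26 · 10 (mod 37).
Accumulate the product:
26 · 10 = 260 ≡ 1
1 · 26 = 26
26 · 10 = 260 ≡ 1

1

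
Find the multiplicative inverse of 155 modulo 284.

11

Apply the Euclidean algorithm and back-substitute:
284 = 1×155 + 129
155 = 1×129 + 26
129 = 4×26 + 25
26 = 1×25 + 1
25 = 25×1 + 0
gcd(155, 284) = 1, so the inverse exists.
Bézout: 1 = −6×284 + 11×155.
So 155⁻¹ ≡ 11 (mod 284).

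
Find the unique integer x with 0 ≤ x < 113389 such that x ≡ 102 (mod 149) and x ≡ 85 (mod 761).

149⁻¹ mod 761: 149*618 ≡ 1 (mod 761), so 149⁻¹ ≡ 618.
x = 102 + 149*((85 − 102)*618 mod 761) = 102 + 149*148 = 22154.

22154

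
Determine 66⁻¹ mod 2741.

2035

2741 = 41·66 + 35
66 = 1·35 + 31
35 = 1·31 + 4
31 = 7·4 + 3
4 = 1·3 + 1
3 = 3·1 + 0
gcd(66, 2741) = 1, so the inverse exists.
Back-substitute for 1:
1 = 1·4 − 1·3
  = −1·31 + 8·4
  = 8·35 − 9·31
  = −9·66 + 17·35
  = 17·2741 − 706·66
So 66⁻¹ ≡ −706 ≡ 2035 (mod 2741).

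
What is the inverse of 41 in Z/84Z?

41

84 = 2·41 + 2
41 = 20·2 + 1
2 = 2·1 + 0
gcd(41, 84) = 1, so the inverse exists.
Back-substitute for 1:
1 = 1·41 − 20·2
  = −20·84 + 41·41
So 41⁻¹ ≡ 41 (mod 84).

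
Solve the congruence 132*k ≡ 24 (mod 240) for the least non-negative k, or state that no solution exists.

gcd(132, 240) = 12, and 12 | 24, so solutions exist.
Divide through by 12: 11*k mod 20 = 2.
11⁻¹ ≡ 11 (mod 20).
k ≡ 11*2 ≡ 2 (mod 20).
The smallest non-negative solution is k = 2.

2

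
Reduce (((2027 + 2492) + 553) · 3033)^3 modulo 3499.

2027 + 2492 = 4519 ≡ 1020 (mod 3499)
1020 + 553 = 1573
1573 · 3033 = 4770909 ≡ 1772 (mod 3499)
(1772)^3 ≡ 1331 (mod 3499)

1331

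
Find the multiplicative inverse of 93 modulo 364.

137

Run the extended Euclidean algorithm:
364 = 3×93 + 85
93 = 1×85 + 8
85 = 10×8 + 5
8 = 1×5 + 3
5 = 1×3 + 2
3 = 1×2 + 1
2 = 2×1 + 0
gcd(93, 364) = 1, so the inverse exists.
Back-substitute for 1:
1 = 1×3 − 1×2
  = −1×5 + 2×3
  = 2×8 − 3×5
  = −3×85 + 32×8
  = 32×93 − 35×85
  = −35×364 + 137×93
So 93⁻¹ ≡ 137 (mod 364).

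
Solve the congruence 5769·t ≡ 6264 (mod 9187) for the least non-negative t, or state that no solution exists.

gcd(5769, 9187) = 1, so a unique solution mod 9187 exists.
5769⁻¹ ≡ 8679 (mod 9187).
t ≡ 8679·6264 ≡ 5777 (mod 9187).

5777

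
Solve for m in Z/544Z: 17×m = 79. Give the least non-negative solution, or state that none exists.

no solution

gcd(17, 544) = 17, and 17 does not divide 79.
So the congruence has no solution.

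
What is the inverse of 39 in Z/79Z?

By the extended Euclidean algorithm:
79 = 2×39 + 1
39 = 39×1 + 0
gcd(39, 79) = 1, so the inverse exists.
Back-substitute for 1:
1 = 1×79 − 2×39
So 39⁻¹ ≡ −2 ≡ 77 (mod 79).

77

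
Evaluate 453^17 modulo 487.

453^1 ≡ 453 (mod 487)
453^2 ≡ 453^2 = 205209 ≡ 182 (mod 487)
453^4 ≡ 182^2 = 33124 ≡ 8 (mod 487)
453^8 ≡ 8^2 = 64 (mod 487)
453^16 ≡ 64^2 = 4096 ≡ 200 (mod 487)
453^17 = 453^16 · 453^1 ≡ 200 · 453 (mod 487).
200 · 453 = 90600 ≡ 18 (mod 487).

18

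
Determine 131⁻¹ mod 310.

71

Apply the Euclidean algorithm and back-substitute:
310 = 2*131 + 48
131 = 2*48 + 35
48 = 1*35 + 13
35 = 2*13 + 9
13 = 1*9 + 4
9 = 2*4 + 1
4 = 4*1 + 0
gcd(131, 310) = 1, so the inverse exists.
Back-substitute for 1:
1 = 1*9 − 2*4
  = −2*13 + 3*9
  = 3*35 − 8*13
  = −8*48 + 11*35
  = 11*131 − 30*48
  = −30*310 + 71*131
So 131⁻¹ ≡ 71 (mod 310).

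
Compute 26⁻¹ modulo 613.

448

By the extended Euclidean algorithm:
613 = 23×26 + 15
26 = 1×15 + 11
15 = 1×11 + 4
11 = 2×4 + 3
4 = 1×3 + 1
3 = 3×1 + 0
gcd(26, 613) = 1, so the inverse exists.
Bézout: 1 = 7×613 − 165×26.
So 26⁻¹ ≡ −165 ≡ 448 (mod 613).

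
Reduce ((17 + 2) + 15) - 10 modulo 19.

5

17 + 2 = 19 ≡ 0 (mod 19)
0 + 15 = 15
15 - 10 = 5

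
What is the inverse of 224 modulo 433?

433 = 1*224 + 209
224 = 1*209 + 15
209 = 13*15 + 14
15 = 1*14 + 1
14 = 14*1 + 0
gcd(224, 433) = 1, so the inverse exists.
Back-substitute for 1:
1 = 1*15 − 1*14
  = −1*209 + 14*15
  = 14*224 − 15*209
  = −15*433 + 29*224
So 224⁻¹ ≡ 29 (mod 433).

29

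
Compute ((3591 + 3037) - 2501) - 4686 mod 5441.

3591 + 3037 = 6628 ≡ 1187 (mod 5441)
1187 - 2501 = -1314 ≡ 4127 (mod 5441)
4127 - 4686 = -559 ≡ 4882 (mod 5441)

4882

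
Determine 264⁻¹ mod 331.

By the extended Euclidean algorithm:
331 = 1·264 + 67
264 = 3·67 + 63
67 = 1·63 + 4
63 = 15·4 + 3
4 = 1·3 + 1
3 = 3·1 + 0
gcd(264, 331) = 1, so the inverse exists.
Bézout: 1 = 67·331 − 84·264.
So 264⁻¹ ≡ −84 ≡ 247 (mod 331).

247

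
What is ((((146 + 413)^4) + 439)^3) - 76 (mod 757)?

657

146 + 413 = 559
(559)^4 ≡ 619 (mod 757)
619 + 439 = 1058 ≡ 301 (mod 757)
(301)^3 ≡ 733 (mod 757)
733 - 76 = 657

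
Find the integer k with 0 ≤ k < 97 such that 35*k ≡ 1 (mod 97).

61

97 = 2×35 + 27
35 = 1×27 + 8
27 = 3×8 + 3
8 = 2×3 + 2
3 = 1×2 + 1
2 = 2×1 + 0
gcd(35, 97) = 1, so the inverse exists.
Bézout: 1 = 13×97 − 36×35.
So 35⁻¹ ≡ −36 ≡ 61 (mod 97).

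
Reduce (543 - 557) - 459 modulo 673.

543 - 557 = -14 ≡ 659 (mod 673)
659 - 459 = 200

200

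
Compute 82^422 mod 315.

By square-and-multiply:
422 in binary is 110100110, i.e. 422 = 256 + 128 + 32 + 4 + 2.
82^1 ≡ 82 (mod 315)
82^2 ≡ 82^2 = 6724 ≡ 109 (mod 315)
82^4 ≡ 109^2 = 11881 ≡ 226 (mod 315)
82^8 ≡ 226^2 = 51076 ≡ 46 (mod 315)
82^16 ≡ 46^2 = 2116 ≡ 226 (mod 315)
82^32 ≡ 226^2 = 51076 ≡ 46 (mod 315)
82^64 ≡ 46^2 = 2116 ≡ 226 (mod 315)
82^128 ≡ 226^2 = 51076 ≡ 46 (mod 315)
82^256 ≡ 46^2 = 2116 ≡ 226 (mod 315)
82^422 = 82^256 × 82^128 × 82^32 × 82^4 × 82^2 ≡ 226 × 46 × 46 × 226 × 109 (mod 315).
Accumulate the product:
226 × 46 = 10396 ≡ 1
1 × 46 = 46
46 × 226 = 10396 ≡ 1
1 × 109 = 109

109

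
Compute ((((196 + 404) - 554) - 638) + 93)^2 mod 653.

196 + 404 = 600
600 - 554 = 46
46 - 638 = -592 ≡ 61 (mod 653)
61 + 93 = 154
(154)^2 ≡ 208 (mod 653)

208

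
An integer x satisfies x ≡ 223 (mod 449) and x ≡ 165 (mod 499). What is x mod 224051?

449⁻¹ mod 499: 449*489 ≡ 1 (mod 499), so 449⁻¹ ≡ 489.
x = 223 + 449*((165 − 223)*489 mod 499) = 223 + 449*81 = 36592.
Check: 36592 mod 449 = 223, 36592 mod 499 = 165. ✓

36592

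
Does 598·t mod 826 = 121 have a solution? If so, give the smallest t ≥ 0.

no solution

gcd(598, 826) = 2, and 2 does not divide 121.
So the congruence has no solution.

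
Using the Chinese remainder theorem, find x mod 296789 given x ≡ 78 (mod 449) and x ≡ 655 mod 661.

449⁻¹ mod 661: 449×53 ≡ 1 (mod 661), so 449⁻¹ ≡ 53.
x = 78 + 449×((655 − 78)×53 mod 661) = 78 + 449×175 = 78653.

78653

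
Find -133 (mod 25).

17

-133 = -6*25 + 17, so -133 ≡ 17 (mod 25).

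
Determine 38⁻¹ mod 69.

20

69 = 1×38 + 31
38 = 1×31 + 7
31 = 4×7 + 3
7 = 2×3 + 1
3 = 3×1 + 0
gcd(38, 69) = 1, so the inverse exists.
Back-substitute for 1:
1 = 1×7 − 2×3
  = −2×31 + 9×7
  = 9×38 − 11×31
  = −11×69 + 20×38
So 38⁻¹ ≡ 20 (mod 69).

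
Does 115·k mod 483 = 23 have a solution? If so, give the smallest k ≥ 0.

17

gcd(115, 483) = 23, and 23 | 23, so solutions exist.
Divide through by 23: 5·k mod 21 = 1.
5⁻¹ ≡ 17 (mod 21).
k ≡ 17·1 ≡ 17 (mod 21).
The smallest non-negative solution is k = 17.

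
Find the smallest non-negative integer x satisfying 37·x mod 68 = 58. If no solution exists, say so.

gcd(37, 68) = 1, so a unique solution mod 68 exists.
37⁻¹ ≡ 57 (mod 68).
x ≡ 57·58 ≡ 42 (mod 68).

42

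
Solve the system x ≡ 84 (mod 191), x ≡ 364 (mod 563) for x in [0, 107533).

191⁻¹ mod 563: 191×507 ≡ 1 (mod 563), so 191⁻¹ ≡ 507.
x = 84 + 191×((364 − 84)×507 mod 563) = 84 + 191×84 = 16128.

16128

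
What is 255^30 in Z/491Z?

138

Compute successive squares:
30 in binary is 11110, i.e. 30 = 16 + 8 + 4 + 2.
255^1 ≡ 255 (mod 491)
255^2 ≡ 255^2 = 65025 ≡ 213 (mod 491)
255^4 ≡ 213^2 = 45369 ≡ 197 (mod 491)
255^8 ≡ 197^2 = 38809 ≡ 20 (mod 491)
255^16 ≡ 20^2 = 400 (mod 491)
255^30 = 255^16 * 255^8 * 255^4 * 255^2 ≡ 400 * 20 * 197 * 213 (mod 491).
Accumulate the product:
400 * 20 = 8000 ≡ 144
144 * 197 = 28368 ≡ 381
381 * 213 = 81153 ≡ 138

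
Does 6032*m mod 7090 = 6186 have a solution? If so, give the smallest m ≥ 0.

gcd(6032, 7090) = 2, and 2 | 6186, so solutions exist.
Divide through by 2: 3016*m = 3093 (mod 3545).
3016⁻¹ ≡ 516 (mod 3545).
m ≡ 516*3093 ≡ 738 (mod 3545).
The smallest non-negative solution is m = 738.

738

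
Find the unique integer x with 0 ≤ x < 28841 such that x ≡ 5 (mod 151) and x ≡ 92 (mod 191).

151⁻¹ mod 191: 151×148 ≡ 1 (mod 191), so 151⁻¹ ≡ 148.
x = 5 + 151×((92 − 5)×148 mod 191) = 5 + 151×79 = 11934.

11934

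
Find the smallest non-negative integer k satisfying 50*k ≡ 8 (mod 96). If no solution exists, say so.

4

gcd(50, 96) = 2, and 2 | 8, so solutions exist.
Divide through by 2: 25*k ≡ 4 (mod 48).
25⁻¹ ≡ 25 (mod 48).
k ≡ 25*4 ≡ 4 (mod 48).
The smallest non-negative solution is k = 4.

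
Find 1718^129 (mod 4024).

880

By square-and-multiply:
129 in binary is 10000001, i.e. 129 = 128 + 1.
1718^1 ≡ 1718 (mod 4024)
1718^2 ≡ 1718^2 = 2951524 ≡ 1932 (mod 4024)
1718^4 ≡ 1932^2 = 3732624 ≡ 2376 (mod 4024)
1718^8 ≡ 2376^2 = 5645376 ≡ 3728 (mod 4024)
1718^16 ≡ 3728^2 = 13897984 ≡ 3112 (mod 4024)
1718^32 ≡ 3112^2 = 9684544 ≡ 2800 (mod 4024)
1718^64 ≡ 2800^2 = 7840000 ≡ 1248 (mod 4024)
1718^128 ≡ 1248^2 = 1557504 ≡ 216 (mod 4024)
1718^129 = 1718^128 · 1718^1 ≡ 216 · 1718 (mod 4024).
216 · 1718 = 371088 ≡ 880 (mod 4024).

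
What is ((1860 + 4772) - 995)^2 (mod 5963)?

1860 + 4772 = 6632 ≡ 669 (mod 5963)
669 - 995 = -326 ≡ 5637 (mod 5963)
(5637)^2 ≡ 4905 (mod 5963)

4905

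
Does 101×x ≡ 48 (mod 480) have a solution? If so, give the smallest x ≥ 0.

48

gcd(101, 480) = 1, so a unique solution mod 480 exists.
101⁻¹ ≡ 461 (mod 480).
x ≡ 461×48 ≡ 48 (mod 480).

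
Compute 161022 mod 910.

161022 = 176×910 + 862, so 161022 ≡ 862 (mod 910).

862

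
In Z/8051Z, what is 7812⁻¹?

6333

Apply the Euclidean algorithm and back-substitute:
8051 = 1·7812 + 239
7812 = 32·239 + 164
239 = 1·164 + 75
164 = 2·75 + 14
75 = 5·14 + 5
14 = 2·5 + 4
5 = 1·4 + 1
4 = 4·1 + 0
gcd(7812, 8051) = 1, so the inverse exists.
Back-substitute for 1:
1 = 1·5 − 1·4
  = −1·14 + 3·5
  = 3·75 − 16·14
  = −16·164 + 35·75
  = 35·239 − 51·164
  = −51·7812 + 1667·239
  = 1667·8051 − 1718·7812
So 7812⁻¹ ≡ −1718 ≡ 6333 (mod 8051).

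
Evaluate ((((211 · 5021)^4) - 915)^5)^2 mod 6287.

2392

211 · 5021 = 1059431 ≡ 3215 (mod 6287)
(3215)^4 ≡ 434 (mod 6287)
434 - 915 = -481 ≡ 5806 (mod 6287)
(5806)^5 ≡ 4102 (mod 6287)
(4102)^2 ≡ 2392 (mod 6287)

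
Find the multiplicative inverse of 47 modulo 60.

23

Run the extended Euclidean algorithm:
60 = 1·47 + 13
47 = 3·13 + 8
13 = 1·8 + 5
8 = 1·5 + 3
5 = 1·3 + 2
3 = 1·2 + 1
2 = 2·1 + 0
gcd(47, 60) = 1, so the inverse exists.
Bézout: 1 = −18·60 + 23·47.
So 47⁻¹ ≡ 23 (mod 60).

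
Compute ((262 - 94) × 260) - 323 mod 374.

347

262 - 94 = 168
168 × 260 = 43680 ≡ 296 (mod 374)
296 - 323 = -27 ≡ 347 (mod 374)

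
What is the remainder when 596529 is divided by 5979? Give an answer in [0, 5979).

4608

596529 = 99·5979 + 4608, so 596529 ≡ 4608 (mod 5979).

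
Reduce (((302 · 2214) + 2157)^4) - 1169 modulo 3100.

302 · 2214 = 668628 ≡ 2128 (mod 3100)
2128 + 2157 = 4285 ≡ 1185 (mod 3100)
(1185)^4 ≡ 2525 (mod 3100)
2525 - 1169 = 1356

1356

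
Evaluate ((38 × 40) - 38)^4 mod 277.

38 × 40 = 1520 ≡ 135 (mod 277)
135 - 38 = 97
(97)^4 ≡ 81 (mod 277)

81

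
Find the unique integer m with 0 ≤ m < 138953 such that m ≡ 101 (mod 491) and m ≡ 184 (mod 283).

47728

491⁻¹ mod 283: 491·83 ≡ 1 (mod 283), so 491⁻¹ ≡ 83.
m = 101 + 491·((184 − 101)·83 mod 283) = 101 + 491·97 = 47728.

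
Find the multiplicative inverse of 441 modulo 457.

257

Run the extended Euclidean algorithm:
457 = 1·441 + 16
441 = 27·16 + 9
16 = 1·9 + 7
9 = 1·7 + 2
7 = 3·2 + 1
2 = 2·1 + 0
gcd(441, 457) = 1, so the inverse exists.
Back-substitute for 1:
1 = 1·7 − 3·2
  = −3·9 + 4·7
  = 4·16 − 7·9
  = −7·441 + 193·16
  = 193·457 − 200·441
So 441⁻¹ ≡ −200 ≡ 257 (mod 457).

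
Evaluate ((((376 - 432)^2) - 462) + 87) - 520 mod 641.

376 - 432 = -56 ≡ 585 (mod 641)
(585)^2 ≡ 572 (mod 641)
572 - 462 = 110
110 + 87 = 197
197 - 520 = -323 ≡ 318 (mod 641)

318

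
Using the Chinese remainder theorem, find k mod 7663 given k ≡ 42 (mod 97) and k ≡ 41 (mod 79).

97⁻¹ mod 79: 97·22 ≡ 1 (mod 79), so 97⁻¹ ≡ 22.
k = 42 + 97·((41 − 42)·22 mod 79) = 42 + 97·57 = 5571.
Check: 5571 mod 97 = 42, 5571 mod 79 = 41. ✓

5571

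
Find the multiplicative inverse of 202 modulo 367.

367 = 1·202 + 165
202 = 1·165 + 37
165 = 4·37 + 17
37 = 2·17 + 3
17 = 5·3 + 2
3 = 1·2 + 1
2 = 2·1 + 0
gcd(202, 367) = 1, so the inverse exists.
Back-substitute for 1:
1 = 1·3 − 1·2
  = −1·17 + 6·3
  = 6·37 − 13·17
  = −13·165 + 58·37
  = 58·202 − 71·165
  = −71·367 + 129·202
So 202⁻¹ ≡ 129 (mod 367).

129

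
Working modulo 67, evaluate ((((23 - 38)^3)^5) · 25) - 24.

23 - 38 = -15 ≡ 52 (mod 67)
(52)^3 ≡ 42 (mod 67)
(42)^5 ≡ 27 (mod 67)
27 · 25 = 675 ≡ 5 (mod 67)
5 - 24 = -19 ≡ 48 (mod 67)

48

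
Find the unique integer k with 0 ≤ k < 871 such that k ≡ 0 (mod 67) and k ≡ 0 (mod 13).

67⁻¹ mod 13: 67*7 ≡ 1 (mod 13), so 67⁻¹ ≡ 7.
k = 0 + 67*((0 − 0)*7 mod 13) = 0 + 67*0 = 0.
Check: 0 mod 67 = 0, 0 mod 13 = 0. ✓

0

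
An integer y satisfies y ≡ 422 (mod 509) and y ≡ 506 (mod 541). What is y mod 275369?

509⁻¹ mod 541: 509·355 ≡ 1 (mod 541), so 509⁻¹ ≡ 355.
y = 422 + 509·((506 − 422)·355 mod 541) = 422 + 509·65 = 33507.

33507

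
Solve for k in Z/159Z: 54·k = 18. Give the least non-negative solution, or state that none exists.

18

gcd(54, 159) = 3, and 3 | 18, so solutions exist.
Divide through by 3: 18·k ≡ 6 (mod 53).
18⁻¹ ≡ 3 (mod 53).
k ≡ 3·6 ≡ 18 (mod 53).
The smallest non-negative solution is k = 18.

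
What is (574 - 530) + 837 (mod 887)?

881

574 - 530 = 44
44 + 837 = 881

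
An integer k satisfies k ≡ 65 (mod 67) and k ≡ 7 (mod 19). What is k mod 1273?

67⁻¹ mod 19: 67·2 ≡ 1 (mod 19), so 67⁻¹ ≡ 2.
k = 65 + 67·((7 − 65)·2 mod 19) = 65 + 67·17 = 1204.

1204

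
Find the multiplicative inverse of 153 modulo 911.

131

911 = 5·153 + 146
153 = 1·146 + 7
146 = 20·7 + 6
7 = 1·6 + 1
6 = 6·1 + 0
gcd(153, 911) = 1, so the inverse exists.
Back-substitute for 1:
1 = 1·7 − 1·6
  = −1·146 + 21·7
  = 21·153 − 22·146
  = −22·911 + 131·153
So 153⁻¹ ≡ 131 (mod 911).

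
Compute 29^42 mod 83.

29^1 ≡ 29 (mod 83)
29^2 ≡ 29^2 = 841 ≡ 11 (mod 83)
29^4 ≡ 11^2 = 121 ≡ 38 (mod 83)
29^8 ≡ 38^2 = 1444 ≡ 33 (mod 83)
29^16 ≡ 33^2 = 1089 ≡ 10 (mod 83)
29^32 ≡ 10^2 = 100 ≡ 17 (mod 83)
29^42 = 29^32 * 29^8 * 29^2 ≡ 17 * 33 * 11 (mod 83).
Accumulate the product:
17 * 33 = 561 ≡ 63
63 * 11 = 693 ≡ 29

29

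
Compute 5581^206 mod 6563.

5056

206 in binary is 11001110, i.e. 206 = 128 + 64 + 8 + 4 + 2.
5581^1 ≡ 5581 (mod 6563)
5581^2 ≡ 5581^2 = 31147561 ≡ 6126 (mod 6563)
5581^4 ≡ 6126^2 = 37527876 ≡ 642 (mod 6563)
5581^8 ≡ 642^2 = 412164 ≡ 5258 (mod 6563)
5581^16 ≡ 5258^2 = 27646564 ≡ 3208 (mod 6563)
5581^32 ≡ 3208^2 = 10291264 ≡ 480 (mod 6563)
5581^64 ≡ 480^2 = 230400 ≡ 695 (mod 6563)
5581^128 ≡ 695^2 = 483025 ≡ 3926 (mod 6563)
5581^206 = 5581^128 × 5581^64 × 5581^8 × 5581^4 × 5581^2 ≡ 3926 × 695 × 5258 × 642 × 6126 (mod 6563).
Accumulate the product:
3926 × 695 = 2728570 ≡ 4925
4925 × 5258 = 25895650 ≡ 4615
4615 × 642 = 2962830 ≡ 2917
2917 × 6126 = 17869542 ≡ 5056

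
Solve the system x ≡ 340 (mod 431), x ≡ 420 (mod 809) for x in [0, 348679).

431⁻¹ mod 809: 431*229 ≡ 1 (mod 809), so 431⁻¹ ≡ 229.
x = 340 + 431*((420 − 340)*229 mod 809) = 340 + 431*522 = 225322.

225322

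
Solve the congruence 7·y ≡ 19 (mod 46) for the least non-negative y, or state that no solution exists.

gcd(7, 46) = 1, so a unique solution mod 46 exists.
7⁻¹ ≡ 33 (mod 46).
y ≡ 33·19 ≡ 29 (mod 46).

29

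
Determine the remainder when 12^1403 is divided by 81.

12^1 ≡ 12 (mod 81)
12^2 ≡ 12^2 = 144 ≡ 63 (mod 81)
12^4 ≡ 63^2 = 3969 ≡ 0 (mod 81)
12^8 ≡ 0^2 = 0 (mod 81)
12^16 ≡ 0^2 = 0 (mod 81)
12^32 ≡ 0^2 = 0 (mod 81)
12^64 ≡ 0^2 = 0 (mod 81)
12^128 ≡ 0^2 = 0 (mod 81)
12^256 ≡ 0^2 = 0 (mod 81)
12^512 ≡ 0^2 = 0 (mod 81)
12^1024 ≡ 0^2 = 0 (mod 81)
12^1403 = 12^1024 · 12^256 · 12^64 · 12^32 · 12^16 · 12^8 · 12^2 · 12^1 ≡ 0 · 0 · 0 · 0 · 0 · 0 · 63 · 12 (mod 81).
Accumulate the product:
0 · 0 = 0
0 · 0 = 0
0 · 0 = 0
0 · 0 = 0
0 · 0 = 0
0 · 63 = 0
0 · 12 = 0

0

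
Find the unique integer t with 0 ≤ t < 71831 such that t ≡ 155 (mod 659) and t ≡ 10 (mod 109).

52875

659⁻¹ mod 109: 659*22 ≡ 1 (mod 109), so 659⁻¹ ≡ 22.
t = 155 + 659*((10 − 155)*22 mod 109) = 155 + 659*80 = 52875.
Check: 52875 mod 659 = 155, 52875 mod 109 = 10. ✓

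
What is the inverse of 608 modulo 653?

29

653 = 1*608 + 45
608 = 13*45 + 23
45 = 1*23 + 22
23 = 1*22 + 1
22 = 22*1 + 0
gcd(608, 653) = 1, so the inverse exists.
Back-substitute for 1:
1 = 1*23 − 1*22
  = −1*45 + 2*23
  = 2*608 − 27*45
  = −27*653 + 29*608
So 608⁻¹ ≡ 29 (mod 653).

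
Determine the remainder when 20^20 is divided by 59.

By square-and-multiply:
20 in binary is 10100, i.e. 20 = 16 + 4.
20^1 ≡ 20 (mod 59)
20^2 ≡ 20^2 = 400 ≡ 46 (mod 59)
20^4 ≡ 46^2 = 2116 ≡ 51 (mod 59)
20^8 ≡ 51^2 = 2601 ≡ 5 (mod 59)
20^16 ≡ 5^2 = 25 (mod 59)
20^20 = 20^16 · 20^4 ≡ 25 · 51 (mod 59).
25 · 51 = 1275 ≡ 36 (mod 59).

36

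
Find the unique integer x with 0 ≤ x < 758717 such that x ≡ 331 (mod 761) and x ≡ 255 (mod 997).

761⁻¹ mod 997: 761*207 ≡ 1 (mod 997), so 761⁻¹ ≡ 207.
x = 331 + 761*((255 − 331)*207 mod 997) = 331 + 761*220 = 167751.

167751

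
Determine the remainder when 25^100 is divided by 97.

By square-and-multiply:
25^1 ≡ 25 (mod 97)
25^2 ≡ 25^2 = 625 ≡ 43 (mod 97)
25^4 ≡ 43^2 = 1849 ≡ 6 (mod 97)
25^8 ≡ 6^2 = 36 (mod 97)
25^16 ≡ 36^2 = 1296 ≡ 35 (mod 97)
25^32 ≡ 35^2 = 1225 ≡ 61 (mod 97)
25^64 ≡ 61^2 = 3721 ≡ 35 (mod 97)
25^100 = 25^64 * 25^32 * 25^4 ≡ 35 * 61 * 6 (mod 97).
Accumulate the product:
35 * 61 = 2135 ≡ 1
1 * 6 = 6

6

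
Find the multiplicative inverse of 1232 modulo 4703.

1714

By the extended Euclidean algorithm:
4703 = 3×1232 + 1007
1232 = 1×1007 + 225
1007 = 4×225 + 107
225 = 2×107 + 11
107 = 9×11 + 8
11 = 1×8 + 3
8 = 2×3 + 2
3 = 1×2 + 1
2 = 2×1 + 0
gcd(1232, 4703) = 1, so the inverse exists.
Bézout: 1 = −449×4703 + 1714×1232.
So 1232⁻¹ ≡ 1714 (mod 4703).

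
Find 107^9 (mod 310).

97

Using repeated squaring:
107^1 ≡ 107 (mod 310)
107^2 ≡ 107^2 = 11449 ≡ 289 (mod 310)
107^4 ≡ 289^2 = 83521 ≡ 131 (mod 310)
107^8 ≡ 131^2 = 17161 ≡ 111 (mod 310)
107^9 = 107^8 × 107^1 ≡ 111 × 107 (mod 310).
111 × 107 = 11877 ≡ 97 (mod 310).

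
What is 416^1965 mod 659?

164

1965 in binary is 11110101101, i.e. 1965 = 1024 + 512 + 256 + 128 + 32 + 8 + 4 + 1.
416^1 ≡ 416 (mod 659)
416^2 ≡ 416^2 = 173056 ≡ 398 (mod 659)
416^4 ≡ 398^2 = 158404 ≡ 244 (mod 659)
416^8 ≡ 244^2 = 59536 ≡ 226 (mod 659)
416^16 ≡ 226^2 = 51076 ≡ 333 (mod 659)
416^32 ≡ 333^2 = 110889 ≡ 177 (mod 659)
416^64 ≡ 177^2 = 31329 ≡ 356 (mod 659)
416^128 ≡ 356^2 = 126736 ≡ 208 (mod 659)
416^256 ≡ 208^2 = 43264 ≡ 429 (mod 659)
416^512 ≡ 429^2 = 184041 ≡ 180 (mod 659)
416^1024 ≡ 180^2 = 32400 ≡ 109 (mod 659)
416^1965 = 416^1024 * 416^512 * 416^256 * 416^128 * 416^32 * 416^8 * 416^4 * 416^1 ≡ 109 * 180 * 429 * 208 * 177 * 226 * 244 * 416 (mod 659).
Accumulate the product:
109 * 180 = 19620 ≡ 509
509 * 429 = 218361 ≡ 232
232 * 208 = 48256 ≡ 149
149 * 177 = 26373 ≡ 13
13 * 226 = 2938 ≡ 302
302 * 244 = 73688 ≡ 539
539 * 416 = 224224 ≡ 164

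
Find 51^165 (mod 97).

Compute successive squares:
165 in binary is 10100101, i.e. 165 = 128 + 32 + 4 + 1.
51^1 ≡ 51 (mod 97)
51^2 ≡ 51^2 = 2601 ≡ 79 (mod 97)
51^4 ≡ 79^2 = 6241 ≡ 33 (mod 97)
51^8 ≡ 33^2 = 1089 ≡ 22 (mod 97)
51^16 ≡ 22^2 = 484 ≡ 96 (mod 97)
51^32 ≡ 96^2 = 9216 ≡ 1 (mod 97)
51^64 ≡ 1^2 = 1 (mod 97)
51^128 ≡ 1^2 = 1 (mod 97)
51^165 = 51^128 * 51^32 * 51^4 * 51^1 ≡ 1 * 1 * 33 * 51 (mod 97).
Accumulate the product:
1 * 1 = 1
1 * 33 = 33
33 * 51 = 1683 ≡ 34

34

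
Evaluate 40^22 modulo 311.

28

Compute successive squares:
22 in binary is 10110, i.e. 22 = 16 + 4 + 2.
40^1 ≡ 40 (mod 311)
40^2 ≡ 40^2 = 1600 ≡ 45 (mod 311)
40^4 ≡ 45^2 = 2025 ≡ 159 (mod 311)
40^8 ≡ 159^2 = 25281 ≡ 90 (mod 311)
40^16 ≡ 90^2 = 8100 ≡ 14 (mod 311)
40^22 = 40^16 · 40^4 · 40^2 ≡ 14 · 159 · 45 (mod 311).
Accumulate the product:
14 · 159 = 2226 ≡ 49
49 · 45 = 2205 ≡ 28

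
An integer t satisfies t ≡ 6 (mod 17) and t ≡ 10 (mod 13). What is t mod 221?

23

17⁻¹ mod 13: 17·10 ≡ 1 (mod 13), so 17⁻¹ ≡ 10.
t = 6 + 17·((10 − 6)·10 mod 13) = 6 + 17·1 = 23.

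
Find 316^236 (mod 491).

Using repeated squaring:
236 in binary is 11101100, i.e. 236 = 128 + 64 + 32 + 8 + 4.
316^1 ≡ 316 (mod 491)
316^2 ≡ 316^2 = 99856 ≡ 183 (mod 491)
316^4 ≡ 183^2 = 33489 ≡ 101 (mod 491)
316^8 ≡ 101^2 = 10201 ≡ 381 (mod 491)
316^16 ≡ 381^2 = 145161 ≡ 316 (mod 491)
316^32 ≡ 316^2 = 99856 ≡ 183 (mod 491)
316^64 ≡ 183^2 = 33489 ≡ 101 (mod 491)
316^128 ≡ 101^2 = 10201 ≡ 381 (mod 491)
316^236 = 316^128 · 316^64 · 316^32 · 316^8 · 316^4 ≡ 381 · 101 · 183 · 381 · 101 (mod 491).
Accumulate the product:
381 · 101 = 38481 ≡ 183
183 · 183 = 33489 ≡ 101
101 · 381 = 38481 ≡ 183
183 · 101 = 18483 ≡ 316

316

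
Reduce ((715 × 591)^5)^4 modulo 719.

324

715 × 591 = 422565 ≡ 512 (mod 719)
(512)^5 ≡ 253 (mod 719)
(253)^4 ≡ 324 (mod 719)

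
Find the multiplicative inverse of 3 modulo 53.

53 = 17·3 + 2
3 = 1·2 + 1
2 = 2·1 + 0
gcd(3, 53) = 1, so the inverse exists.
Bézout: 1 = −1·53 + 18·3.
So 3⁻¹ ≡ 18 (mod 53).

18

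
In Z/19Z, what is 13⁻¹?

3

19 = 1×13 + 6
13 = 2×6 + 1
6 = 6×1 + 0
gcd(13, 19) = 1, so the inverse exists.
Back-substitute for 1:
1 = 1×13 − 2×6
  = −2×19 + 3×13
So 13⁻¹ ≡ 3 (mod 19).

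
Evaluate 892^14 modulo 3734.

Compute successive squares:
14 in binary is 1110, i.e. 14 = 8 + 4 + 2.
892^1 ≡ 892 (mod 3734)
892^2 ≡ 892^2 = 795664 ≡ 322 (mod 3734)
892^4 ≡ 322^2 = 103684 ≡ 2866 (mod 3734)
892^8 ≡ 2866^2 = 8213956 ≡ 2890 (mod 3734)
892^14 = 892^8 · 892^4 · 892^2 ≡ 2890 · 2866 · 322 (mod 3734).
Accumulate the product:
2890 · 2866 = 8282740 ≡ 728
728 · 322 = 234416 ≡ 2908

2908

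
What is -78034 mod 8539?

-78034 = -10×8539 + 7356, so -78034 ≡ 7356 (mod 8539).

7356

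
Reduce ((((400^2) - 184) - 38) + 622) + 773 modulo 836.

661

(400)^2 ≡ 324 (mod 836)
324 - 184 = 140
140 - 38 = 102
102 + 622 = 724
724 + 773 = 1497 ≡ 661 (mod 836)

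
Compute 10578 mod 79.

71

10578 = 133×79 + 71, so 10578 ≡ 71 (mod 79).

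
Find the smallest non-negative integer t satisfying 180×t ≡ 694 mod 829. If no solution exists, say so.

gcd(180, 829) = 1, so a unique solution mod 829 exists.
180⁻¹ ≡ 327 (mod 829).
t ≡ 327×694 ≡ 621 (mod 829).

621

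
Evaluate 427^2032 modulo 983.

Using repeated squaring:
427^1 ≡ 427 (mod 983)
427^2 ≡ 427^2 = 182329 ≡ 474 (mod 983)
427^4 ≡ 474^2 = 224676 ≡ 552 (mod 983)
427^8 ≡ 552^2 = 304704 ≡ 957 (mod 983)
427^16 ≡ 957^2 = 915849 ≡ 676 (mod 983)
427^32 ≡ 676^2 = 456976 ≡ 864 (mod 983)
427^64 ≡ 864^2 = 746496 ≡ 399 (mod 983)
427^128 ≡ 399^2 = 159201 ≡ 938 (mod 983)
427^256 ≡ 938^2 = 879844 ≡ 59 (mod 983)
427^512 ≡ 59^2 = 3481 ≡ 532 (mod 983)
427^1024 ≡ 532^2 = 283024 ≡ 903 (mod 983)
427^2032 = 427^1024 · 427^512 · 427^256 · 427^128 · 427^64 · 427^32 · 427^16 ≡ 903 · 532 · 59 · 938 · 399 · 864 · 676 (mod 983).
Accumulate the product:
903 · 532 = 480396 ≡ 692
692 · 59 = 40828 ≡ 525
525 · 938 = 492450 ≡ 950
950 · 399 = 379050 ≡ 595
595 · 864 = 514080 ≡ 954
954 · 676 = 644904 ≡ 56

56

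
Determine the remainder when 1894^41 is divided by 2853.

Using repeated squaring:
41 in binary is 101001, i.e. 41 = 32 + 8 + 1.
1894^1 ≡ 1894 (mod 2853)
1894^2 ≡ 1894^2 = 3587236 ≡ 1015 (mod 2853)
1894^4 ≡ 1015^2 = 1030225 ≡ 292 (mod 2853)
1894^8 ≡ 292^2 = 85264 ≡ 2527 (mod 2853)
1894^16 ≡ 2527^2 = 6385729 ≡ 715 (mod 2853)
1894^32 ≡ 715^2 = 511225 ≡ 538 (mod 2853)
1894^41 = 1894^32 · 1894^8 · 1894^1 ≡ 538 · 2527 · 1894 (mod 2853).
Accumulate the product:
538 · 2527 = 1359526 ≡ 1498
1498 · 1894 = 2837212 ≡ 1330

1330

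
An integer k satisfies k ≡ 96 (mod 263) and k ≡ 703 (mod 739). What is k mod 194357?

263⁻¹ mod 739: 263*340 ≡ 1 (mod 739), so 263⁻¹ ≡ 340.
k = 96 + 263*((703 − 96)*340 mod 739) = 96 + 263*199 = 52433.

52433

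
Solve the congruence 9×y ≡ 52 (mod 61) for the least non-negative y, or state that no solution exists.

60

gcd(9, 61) = 1, so a unique solution mod 61 exists.
9⁻¹ ≡ 34 (mod 61).
y ≡ 34×52 ≡ 60 (mod 61).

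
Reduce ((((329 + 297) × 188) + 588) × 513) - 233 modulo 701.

329 + 297 = 626
626 × 188 = 117688 ≡ 621 (mod 701)
621 + 588 = 1209 ≡ 508 (mod 701)
508 × 513 = 260604 ≡ 533 (mod 701)
533 - 233 = 300

300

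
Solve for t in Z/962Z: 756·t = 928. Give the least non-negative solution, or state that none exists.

gcd(756, 962) = 2, and 2 | 928, so solutions exist.
Divide through by 2: 378·t = 464 (mod 481).
378⁻¹ ≡ 14 (mod 481).
t ≡ 14·464 ≡ 243 (mod 481).
The smallest non-negative solution is t = 243.

243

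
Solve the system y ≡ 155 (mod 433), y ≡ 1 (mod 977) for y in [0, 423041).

54713

433⁻¹ mod 977: 433×88 ≡ 1 (mod 977), so 433⁻¹ ≡ 88.
y = 155 + 433×((1 − 155)×88 mod 977) = 155 + 433×126 = 54713.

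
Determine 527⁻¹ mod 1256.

Apply the Euclidean algorithm and back-substitute:
1256 = 2*527 + 202
527 = 2*202 + 123
202 = 1*123 + 79
123 = 1*79 + 44
79 = 1*44 + 35
44 = 1*35 + 9
35 = 3*9 + 8
9 = 1*8 + 1
8 = 8*1 + 0
gcd(527, 1256) = 1, so the inverse exists.
Back-substitute for 1:
1 = 1*9 − 1*8
  = −1*35 + 4*9
  = 4*44 − 5*35
  = −5*79 + 9*44
  = 9*123 − 14*79
  = −14*202 + 23*123
  = 23*527 − 60*202
  = −60*1256 + 143*527
So 527⁻¹ ≡ 143 (mod 1256).

143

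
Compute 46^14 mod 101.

49

14 in binary is 1110, i.e. 14 = 8 + 4 + 2.
46^1 ≡ 46 (mod 101)
46^2 ≡ 46^2 = 2116 ≡ 96 (mod 101)
46^4 ≡ 96^2 = 9216 ≡ 25 (mod 101)
46^8 ≡ 25^2 = 625 ≡ 19 (mod 101)
46^14 = 46^8 × 46^4 × 46^2 ≡ 19 × 25 × 96 (mod 101).
Accumulate the product:
19 × 25 = 475 ≡ 71
71 × 96 = 6816 ≡ 49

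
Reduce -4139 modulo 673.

-4139 = -7*673 + 572, so -4139 ≡ 572 (mod 673).

572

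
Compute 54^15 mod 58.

54

By square-and-multiply:
15 in binary is 1111, i.e. 15 = 8 + 4 + 2 + 1.
54^1 ≡ 54 (mod 58)
54^2 ≡ 54^2 = 2916 ≡ 16 (mod 58)
54^4 ≡ 16^2 = 256 ≡ 24 (mod 58)
54^8 ≡ 24^2 = 576 ≡ 54 (mod 58)
54^15 = 54^8 * 54^4 * 54^2 * 54^1 ≡ 54 * 24 * 16 * 54 (mod 58).
Accumulate the product:
54 * 24 = 1296 ≡ 20
20 * 16 = 320 ≡ 30
30 * 54 = 1620 ≡ 54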